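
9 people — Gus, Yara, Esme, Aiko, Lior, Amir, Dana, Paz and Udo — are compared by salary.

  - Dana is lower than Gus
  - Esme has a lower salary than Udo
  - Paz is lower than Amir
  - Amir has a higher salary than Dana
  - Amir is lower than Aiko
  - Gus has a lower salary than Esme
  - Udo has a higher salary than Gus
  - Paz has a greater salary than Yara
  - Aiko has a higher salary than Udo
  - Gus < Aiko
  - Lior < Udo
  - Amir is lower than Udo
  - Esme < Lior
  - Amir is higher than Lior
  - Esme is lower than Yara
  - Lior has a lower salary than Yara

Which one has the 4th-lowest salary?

Lior

Chaining the given pairs: Dana < Gus < Esme < Lior < Yara < Paz < Amir < Udo < Aiko.
The 4th smallest is Lior.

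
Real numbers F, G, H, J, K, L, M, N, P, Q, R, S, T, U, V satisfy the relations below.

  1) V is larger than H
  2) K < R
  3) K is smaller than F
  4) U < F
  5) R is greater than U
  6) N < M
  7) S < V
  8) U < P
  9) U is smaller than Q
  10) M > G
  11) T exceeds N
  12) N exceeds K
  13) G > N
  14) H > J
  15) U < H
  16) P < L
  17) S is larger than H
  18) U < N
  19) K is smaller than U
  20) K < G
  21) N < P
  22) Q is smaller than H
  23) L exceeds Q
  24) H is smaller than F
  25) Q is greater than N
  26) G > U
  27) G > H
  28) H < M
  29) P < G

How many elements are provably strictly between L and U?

The relations place U below L. An element lies strictly between them when it is forced above U and also forced below L.
Above U: {N, Q, H, T, S, P, G, M, F, V, R}. Below L: {K, N, Q, P}.
Intersection: {N, Q, P} — 3.

3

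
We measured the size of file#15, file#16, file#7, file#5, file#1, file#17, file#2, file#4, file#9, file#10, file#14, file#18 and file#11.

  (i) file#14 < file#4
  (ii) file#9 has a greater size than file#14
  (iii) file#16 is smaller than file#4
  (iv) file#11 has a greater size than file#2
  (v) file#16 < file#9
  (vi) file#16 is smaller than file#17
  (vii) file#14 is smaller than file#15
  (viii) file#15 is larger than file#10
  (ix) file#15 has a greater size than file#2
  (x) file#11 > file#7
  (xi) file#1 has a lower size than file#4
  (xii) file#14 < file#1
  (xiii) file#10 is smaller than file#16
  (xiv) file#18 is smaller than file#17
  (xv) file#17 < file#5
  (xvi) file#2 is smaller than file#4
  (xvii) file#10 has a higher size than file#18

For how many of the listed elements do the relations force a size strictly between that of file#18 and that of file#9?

2

Chaining upward from file#18 reaches: file#10, file#16, file#15, file#4, file#17, file#5.
Chaining downward from file#9 reaches: file#10, file#14, file#16.
Strictly between file#18 and file#9 are those in both lists: file#10, file#16 — 2 elements.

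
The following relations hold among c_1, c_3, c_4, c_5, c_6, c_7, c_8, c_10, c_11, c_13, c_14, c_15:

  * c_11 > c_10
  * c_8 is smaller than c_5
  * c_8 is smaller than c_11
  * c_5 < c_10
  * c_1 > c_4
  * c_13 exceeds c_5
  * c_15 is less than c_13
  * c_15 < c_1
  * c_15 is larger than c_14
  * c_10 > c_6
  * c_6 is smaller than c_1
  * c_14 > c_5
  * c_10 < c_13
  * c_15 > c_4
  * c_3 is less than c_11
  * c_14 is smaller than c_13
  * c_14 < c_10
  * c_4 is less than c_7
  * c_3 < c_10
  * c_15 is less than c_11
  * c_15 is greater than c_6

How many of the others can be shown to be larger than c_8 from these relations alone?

7

Directly above c_8: c_5, c_11.
One step further: c_14, c_10, c_13 (5 so far).
One step further: c_15 (6 so far).
One step further: c_1 (7 so far).
Nothing else is reachable above c_8; 7 in all.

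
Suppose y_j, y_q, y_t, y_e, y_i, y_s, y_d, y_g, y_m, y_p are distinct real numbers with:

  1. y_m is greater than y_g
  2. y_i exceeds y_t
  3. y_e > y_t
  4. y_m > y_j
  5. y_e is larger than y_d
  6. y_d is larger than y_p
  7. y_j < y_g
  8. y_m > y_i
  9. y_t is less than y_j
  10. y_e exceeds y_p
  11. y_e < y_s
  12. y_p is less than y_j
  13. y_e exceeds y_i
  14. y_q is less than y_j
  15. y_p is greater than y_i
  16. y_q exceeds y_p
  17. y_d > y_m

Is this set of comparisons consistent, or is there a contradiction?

consistent

The single ordering y_t < y_i < y_p < y_q < y_j < y_g < y_m < y_d < y_e < y_s satisfies every listed relation, so no contradiction arises.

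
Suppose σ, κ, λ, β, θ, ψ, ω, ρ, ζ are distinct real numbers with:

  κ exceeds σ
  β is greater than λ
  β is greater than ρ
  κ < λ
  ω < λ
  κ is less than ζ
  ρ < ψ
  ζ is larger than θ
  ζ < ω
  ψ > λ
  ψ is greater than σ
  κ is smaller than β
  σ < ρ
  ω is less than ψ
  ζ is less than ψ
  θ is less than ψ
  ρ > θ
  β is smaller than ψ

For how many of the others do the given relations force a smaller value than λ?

5

From λ the given relations immediately reach κ, ω.
From those, σ, ζ — 4 in total.
From those, θ — 5 in total.
Nothing else is reachable below λ; 5 in all.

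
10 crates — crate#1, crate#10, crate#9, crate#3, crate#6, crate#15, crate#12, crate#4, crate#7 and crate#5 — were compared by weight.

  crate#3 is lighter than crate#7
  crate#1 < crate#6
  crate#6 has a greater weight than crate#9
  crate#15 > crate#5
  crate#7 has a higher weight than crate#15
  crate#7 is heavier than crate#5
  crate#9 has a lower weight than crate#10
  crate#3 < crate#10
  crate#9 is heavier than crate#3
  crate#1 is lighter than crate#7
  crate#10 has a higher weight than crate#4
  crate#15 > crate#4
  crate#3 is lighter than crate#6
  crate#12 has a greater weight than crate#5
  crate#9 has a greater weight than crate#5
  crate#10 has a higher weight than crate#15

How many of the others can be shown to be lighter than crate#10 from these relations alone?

5

The elements the relations force below crate#10 are crate#5, crate#3, crate#4, crate#15, crate#9 — no chain reaches any other.
That is 5.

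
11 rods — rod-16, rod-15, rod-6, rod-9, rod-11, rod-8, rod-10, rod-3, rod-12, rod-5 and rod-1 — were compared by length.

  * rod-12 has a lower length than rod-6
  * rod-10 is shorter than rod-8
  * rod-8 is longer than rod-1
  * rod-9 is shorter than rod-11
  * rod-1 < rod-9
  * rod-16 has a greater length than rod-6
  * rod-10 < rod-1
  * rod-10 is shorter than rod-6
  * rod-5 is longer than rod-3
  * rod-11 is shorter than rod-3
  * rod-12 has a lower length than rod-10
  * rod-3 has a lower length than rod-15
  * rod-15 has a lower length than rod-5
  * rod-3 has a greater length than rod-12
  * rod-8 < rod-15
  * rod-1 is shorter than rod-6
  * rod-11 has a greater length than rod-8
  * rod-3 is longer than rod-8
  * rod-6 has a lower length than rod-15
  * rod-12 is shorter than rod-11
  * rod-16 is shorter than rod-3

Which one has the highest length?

rod-5

Chaining downward from rod-5: directly below it, rod-3, rod-15; then rod-12, rod-8, rod-6, rod-11, rod-16; then rod-10, rod-1, rod-9.
That covers every other element, and nothing is given above rod-5, so rod-5 is the highest length.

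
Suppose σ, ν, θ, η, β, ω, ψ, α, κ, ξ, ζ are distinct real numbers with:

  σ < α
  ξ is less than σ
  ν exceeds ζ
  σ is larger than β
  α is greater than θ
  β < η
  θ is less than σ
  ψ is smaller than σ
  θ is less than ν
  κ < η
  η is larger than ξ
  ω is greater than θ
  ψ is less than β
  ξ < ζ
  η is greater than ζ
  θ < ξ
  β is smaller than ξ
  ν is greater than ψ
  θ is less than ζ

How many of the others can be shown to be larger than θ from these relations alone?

7

The elements the relations force above θ are ω, ξ, σ, ζ, η, ν, α — no chain reaches any other.
That is 7.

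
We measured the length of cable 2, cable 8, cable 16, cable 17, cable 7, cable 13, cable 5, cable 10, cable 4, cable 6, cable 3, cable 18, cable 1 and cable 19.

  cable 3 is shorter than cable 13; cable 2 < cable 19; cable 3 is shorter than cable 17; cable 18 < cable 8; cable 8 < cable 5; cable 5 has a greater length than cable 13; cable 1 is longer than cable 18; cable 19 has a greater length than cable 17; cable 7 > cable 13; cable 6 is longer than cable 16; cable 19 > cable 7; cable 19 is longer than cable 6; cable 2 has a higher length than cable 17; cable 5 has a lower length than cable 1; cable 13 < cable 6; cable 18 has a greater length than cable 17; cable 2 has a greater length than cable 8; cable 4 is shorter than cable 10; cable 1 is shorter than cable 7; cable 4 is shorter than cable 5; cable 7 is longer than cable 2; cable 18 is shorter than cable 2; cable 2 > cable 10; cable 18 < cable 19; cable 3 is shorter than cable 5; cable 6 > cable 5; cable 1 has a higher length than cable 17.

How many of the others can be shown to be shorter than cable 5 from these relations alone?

6

Directly below cable 5: cable 3, cable 4, cable 13, cable 8.
One step further: cable 18 (5 so far).
One step further: cable 17 (6 so far).
Nothing else is reachable below cable 5; 6 in all.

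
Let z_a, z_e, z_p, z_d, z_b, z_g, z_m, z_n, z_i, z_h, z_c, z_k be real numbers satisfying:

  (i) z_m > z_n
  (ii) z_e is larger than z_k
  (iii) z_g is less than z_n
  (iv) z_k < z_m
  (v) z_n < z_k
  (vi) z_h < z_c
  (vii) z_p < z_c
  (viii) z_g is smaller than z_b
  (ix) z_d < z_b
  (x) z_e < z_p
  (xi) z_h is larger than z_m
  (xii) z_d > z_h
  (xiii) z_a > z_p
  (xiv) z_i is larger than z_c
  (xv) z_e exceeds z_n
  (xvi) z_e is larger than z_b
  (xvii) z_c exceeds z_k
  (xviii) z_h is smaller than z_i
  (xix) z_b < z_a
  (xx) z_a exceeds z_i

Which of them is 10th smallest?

z_c

Chaining the given pairs: z_g < z_n < z_k < z_m < z_h < z_d < z_b < z_e < z_p < z_c < z_i < z_a.
Counting 10 from the smallest end gives z_c.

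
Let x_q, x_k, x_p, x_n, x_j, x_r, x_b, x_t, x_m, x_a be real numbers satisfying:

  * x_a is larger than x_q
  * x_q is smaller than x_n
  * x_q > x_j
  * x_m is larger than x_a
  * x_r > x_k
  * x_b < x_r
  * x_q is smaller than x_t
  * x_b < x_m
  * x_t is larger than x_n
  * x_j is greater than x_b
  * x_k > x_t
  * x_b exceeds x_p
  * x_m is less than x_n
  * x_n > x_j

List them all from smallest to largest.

Each adjacent pair is fixed by a given relation: x_p < x_b; x_b < x_j; x_j < x_q; x_q < x_a; x_a < x_m; x_m < x_n; x_n < x_t; x_t < x_k; x_k < x_r. Chaining them end to end gives the full order.

x_p < x_b < x_j < x_q < x_a < x_m < x_n < x_t < x_k < x_r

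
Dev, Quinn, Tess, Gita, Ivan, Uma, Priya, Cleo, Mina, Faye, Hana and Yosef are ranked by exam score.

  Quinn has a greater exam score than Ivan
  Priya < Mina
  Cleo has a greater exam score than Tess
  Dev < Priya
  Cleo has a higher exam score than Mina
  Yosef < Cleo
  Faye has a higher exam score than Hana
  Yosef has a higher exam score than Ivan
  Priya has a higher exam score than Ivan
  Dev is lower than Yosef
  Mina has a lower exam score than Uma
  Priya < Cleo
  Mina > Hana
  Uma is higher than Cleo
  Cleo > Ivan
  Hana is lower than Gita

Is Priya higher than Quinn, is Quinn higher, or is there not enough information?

undetermined

Following every chain through Priya: above Priya we get Mina, Cleo, Uma; below Priya we get Ivan, Dev.
Quinn is not reached, and no chain runs the other way from Quinn to Priya.
So the given relations leave the order of Priya and Quinn undetermined.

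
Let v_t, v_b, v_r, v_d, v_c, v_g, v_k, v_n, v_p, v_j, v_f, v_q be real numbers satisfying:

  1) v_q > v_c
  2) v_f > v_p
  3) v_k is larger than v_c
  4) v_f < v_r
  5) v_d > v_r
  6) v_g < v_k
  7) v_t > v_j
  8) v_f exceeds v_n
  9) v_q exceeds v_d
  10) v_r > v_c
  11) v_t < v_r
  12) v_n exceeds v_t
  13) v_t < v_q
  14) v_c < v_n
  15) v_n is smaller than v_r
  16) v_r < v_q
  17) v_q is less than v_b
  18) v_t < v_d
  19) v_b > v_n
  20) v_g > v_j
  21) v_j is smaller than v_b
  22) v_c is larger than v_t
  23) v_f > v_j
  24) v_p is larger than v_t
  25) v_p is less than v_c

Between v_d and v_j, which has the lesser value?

v_j

Following the relations from v_j: v_j < v_t < v_p < v_c < v_n < v_f < v_r < v_d.
So v_j < v_d; v_j is the smaller of the two.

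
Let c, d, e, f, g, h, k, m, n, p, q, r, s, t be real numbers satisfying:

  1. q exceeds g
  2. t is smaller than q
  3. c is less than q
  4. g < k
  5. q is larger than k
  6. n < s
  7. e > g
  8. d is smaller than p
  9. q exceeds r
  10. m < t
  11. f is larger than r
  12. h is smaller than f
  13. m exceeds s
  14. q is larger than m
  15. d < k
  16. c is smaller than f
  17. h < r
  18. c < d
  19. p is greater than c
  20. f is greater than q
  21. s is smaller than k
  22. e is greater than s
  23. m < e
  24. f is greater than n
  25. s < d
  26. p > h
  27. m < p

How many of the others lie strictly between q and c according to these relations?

2

Chaining upward from c reaches: d, p, k, f.
Chaining downward from q reaches: n, s, d, m, h, r, t, g, k.
Strictly between c and q are those in both lists: d, k — 2 elements.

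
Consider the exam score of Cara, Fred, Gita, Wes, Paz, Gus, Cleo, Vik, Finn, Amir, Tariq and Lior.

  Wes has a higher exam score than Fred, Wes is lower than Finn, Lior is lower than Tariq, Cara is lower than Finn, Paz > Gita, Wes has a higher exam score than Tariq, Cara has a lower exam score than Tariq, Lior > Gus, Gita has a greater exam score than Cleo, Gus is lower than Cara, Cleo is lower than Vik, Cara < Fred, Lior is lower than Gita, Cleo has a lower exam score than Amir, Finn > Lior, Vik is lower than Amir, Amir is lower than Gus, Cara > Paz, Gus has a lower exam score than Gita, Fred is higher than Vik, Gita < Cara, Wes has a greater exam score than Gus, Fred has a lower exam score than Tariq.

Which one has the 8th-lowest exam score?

Cara

Piecing the relations together gives one ordering: Cleo < Vik < Amir < Gus < Lior < Gita < Paz < Cara < Fred < Tariq < Wes < Finn.
The 8th smallest is Cara.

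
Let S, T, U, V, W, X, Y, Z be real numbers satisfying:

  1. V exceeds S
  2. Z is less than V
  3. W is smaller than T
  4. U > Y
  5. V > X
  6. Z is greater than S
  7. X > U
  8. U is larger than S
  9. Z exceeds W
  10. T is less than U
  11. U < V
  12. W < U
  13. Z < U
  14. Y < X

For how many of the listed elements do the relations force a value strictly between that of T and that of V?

Chaining upward from T reaches: U, X.
Chaining downward from V reaches: W, S, Y, Z, U, X.
Strictly between T and V are those in both lists: U, X — 2 elements.

2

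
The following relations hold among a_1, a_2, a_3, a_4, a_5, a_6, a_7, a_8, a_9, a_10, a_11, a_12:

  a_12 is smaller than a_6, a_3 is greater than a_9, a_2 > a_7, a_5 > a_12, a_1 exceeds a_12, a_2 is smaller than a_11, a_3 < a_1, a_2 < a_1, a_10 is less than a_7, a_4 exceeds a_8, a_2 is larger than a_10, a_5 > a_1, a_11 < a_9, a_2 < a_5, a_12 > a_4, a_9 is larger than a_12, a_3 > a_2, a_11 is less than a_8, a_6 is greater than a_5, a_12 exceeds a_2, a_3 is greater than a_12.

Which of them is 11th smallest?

a_5

The consecutive relations fix a unique order: a_10 < a_7 < a_2 < a_11 < a_8 < a_4 < a_12 < a_9 < a_3 < a_1 < a_5 < a_6.
Counting 11 from the smallest end gives a_5.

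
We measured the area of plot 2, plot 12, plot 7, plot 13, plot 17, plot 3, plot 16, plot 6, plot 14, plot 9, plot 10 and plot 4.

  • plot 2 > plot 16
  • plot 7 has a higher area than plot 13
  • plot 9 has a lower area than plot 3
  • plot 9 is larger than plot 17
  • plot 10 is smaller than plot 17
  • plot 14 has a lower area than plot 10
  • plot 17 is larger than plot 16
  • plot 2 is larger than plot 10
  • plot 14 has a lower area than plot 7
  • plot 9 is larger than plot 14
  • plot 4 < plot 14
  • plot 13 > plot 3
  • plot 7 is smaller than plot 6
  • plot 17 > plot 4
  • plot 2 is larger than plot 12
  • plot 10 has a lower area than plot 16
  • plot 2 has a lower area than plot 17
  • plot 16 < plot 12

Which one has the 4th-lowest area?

plot 16

Chaining the given pairs: plot 4 < plot 14 < plot 10 < plot 16 < plot 12 < plot 2 < plot 17 < plot 9 < plot 3 < plot 13 < plot 7 < plot 6.
Counting 4 from the smallest end gives plot 16.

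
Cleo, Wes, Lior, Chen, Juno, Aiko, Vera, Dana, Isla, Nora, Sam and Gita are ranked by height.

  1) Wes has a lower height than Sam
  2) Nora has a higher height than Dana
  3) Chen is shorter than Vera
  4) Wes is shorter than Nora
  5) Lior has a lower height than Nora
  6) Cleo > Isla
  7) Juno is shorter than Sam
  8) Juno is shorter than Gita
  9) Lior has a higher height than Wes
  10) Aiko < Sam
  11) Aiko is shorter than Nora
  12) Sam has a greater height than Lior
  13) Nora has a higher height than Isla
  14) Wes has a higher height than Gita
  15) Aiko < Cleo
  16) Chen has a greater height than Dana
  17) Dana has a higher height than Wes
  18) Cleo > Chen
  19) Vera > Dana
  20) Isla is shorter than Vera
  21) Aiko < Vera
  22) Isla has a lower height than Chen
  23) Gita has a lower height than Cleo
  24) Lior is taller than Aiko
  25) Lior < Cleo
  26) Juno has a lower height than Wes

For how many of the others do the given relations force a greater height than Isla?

4

Directly above Isla: Chen, Vera, Cleo, Nora.
No other element is forced above Isla by the given relations, so the count is 4.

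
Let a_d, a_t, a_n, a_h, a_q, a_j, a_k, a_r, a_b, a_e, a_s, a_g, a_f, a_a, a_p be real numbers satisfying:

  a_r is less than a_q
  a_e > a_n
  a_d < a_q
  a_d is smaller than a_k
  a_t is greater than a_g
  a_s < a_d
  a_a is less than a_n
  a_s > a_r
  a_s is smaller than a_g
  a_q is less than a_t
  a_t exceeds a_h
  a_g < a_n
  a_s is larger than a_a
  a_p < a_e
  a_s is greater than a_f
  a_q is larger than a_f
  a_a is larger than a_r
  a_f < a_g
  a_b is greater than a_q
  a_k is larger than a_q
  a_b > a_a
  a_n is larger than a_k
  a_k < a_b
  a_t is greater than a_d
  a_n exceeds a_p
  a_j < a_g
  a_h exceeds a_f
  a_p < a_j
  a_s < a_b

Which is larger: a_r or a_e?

a_e

Following the relations from a_r: a_r < a_a < a_s < a_d < a_q < a_k < a_n < a_e.
So a_r < a_e; a_e is the larger of the two.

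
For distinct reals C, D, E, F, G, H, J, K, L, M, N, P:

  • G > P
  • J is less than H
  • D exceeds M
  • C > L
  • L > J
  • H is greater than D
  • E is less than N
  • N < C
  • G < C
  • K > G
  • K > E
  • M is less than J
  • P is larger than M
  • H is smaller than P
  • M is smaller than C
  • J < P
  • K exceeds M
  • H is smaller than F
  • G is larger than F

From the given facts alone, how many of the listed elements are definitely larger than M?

9

From M the given relations immediately reach J, D, P, K, C.
From those, H, G, L — 8 in total.
From those, F — 9 in total.
No other element is forced above M by the given relations, so the count is 9.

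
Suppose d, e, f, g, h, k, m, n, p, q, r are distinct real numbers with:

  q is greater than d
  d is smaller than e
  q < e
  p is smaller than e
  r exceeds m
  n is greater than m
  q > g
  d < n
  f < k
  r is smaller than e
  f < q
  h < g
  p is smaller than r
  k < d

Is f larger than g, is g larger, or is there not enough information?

undetermined

Following every chain through f: above f we get k, d, q, n, e.
g is not reached, and no chain runs the other way from g to f.
So the given relations leave the order of f and g undetermined.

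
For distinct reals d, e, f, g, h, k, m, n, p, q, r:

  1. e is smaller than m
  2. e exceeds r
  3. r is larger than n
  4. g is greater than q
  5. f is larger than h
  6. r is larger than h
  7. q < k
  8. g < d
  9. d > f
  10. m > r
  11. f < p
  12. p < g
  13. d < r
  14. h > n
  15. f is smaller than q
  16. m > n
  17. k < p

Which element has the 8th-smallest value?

d

The consecutive relations fix a unique order: n < h < f < q < k < p < g < d < r < e < m.
Counting 8 from the smallest end gives d.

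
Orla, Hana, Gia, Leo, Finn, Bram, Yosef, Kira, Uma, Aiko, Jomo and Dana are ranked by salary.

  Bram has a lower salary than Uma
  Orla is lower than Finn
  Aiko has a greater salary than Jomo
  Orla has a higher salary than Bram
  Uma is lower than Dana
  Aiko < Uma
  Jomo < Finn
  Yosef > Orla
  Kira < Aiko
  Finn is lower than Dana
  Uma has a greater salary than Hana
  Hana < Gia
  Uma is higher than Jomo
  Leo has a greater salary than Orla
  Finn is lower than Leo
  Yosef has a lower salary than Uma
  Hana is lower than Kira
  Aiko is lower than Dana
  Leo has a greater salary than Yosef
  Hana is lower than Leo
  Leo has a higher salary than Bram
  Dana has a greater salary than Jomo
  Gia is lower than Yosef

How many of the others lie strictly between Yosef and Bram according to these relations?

1

The relations place Bram below Yosef. An element lies strictly between them when it is forced above Bram and also forced below Yosef.
Above Bram: {Orla, Finn, Leo, Uma, Dana}. Below Yosef: {Hana, Gia, Orla}.
Intersection: {Orla} — 1.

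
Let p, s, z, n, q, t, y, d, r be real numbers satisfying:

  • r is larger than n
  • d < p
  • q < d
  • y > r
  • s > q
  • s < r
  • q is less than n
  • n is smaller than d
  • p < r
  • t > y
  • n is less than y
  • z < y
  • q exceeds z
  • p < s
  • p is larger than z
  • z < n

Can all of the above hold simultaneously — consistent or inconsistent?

consistent

The single ordering z < q < n < d < p < s < r < y < t satisfies every listed relation, so no contradiction arises.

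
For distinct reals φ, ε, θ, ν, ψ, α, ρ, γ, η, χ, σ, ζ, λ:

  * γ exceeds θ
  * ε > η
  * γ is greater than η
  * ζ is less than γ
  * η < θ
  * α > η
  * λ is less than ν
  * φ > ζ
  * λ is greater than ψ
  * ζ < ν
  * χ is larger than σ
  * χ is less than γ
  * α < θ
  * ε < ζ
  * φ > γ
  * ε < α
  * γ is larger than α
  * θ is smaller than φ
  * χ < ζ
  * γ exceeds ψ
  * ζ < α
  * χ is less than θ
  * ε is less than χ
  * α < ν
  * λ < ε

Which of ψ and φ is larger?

φ

ψ < λ and λ < ε give ψ < ε.
With ε < χ: ψ < λ < ε < χ.
Then χ < ζ extends the chain to ζ.
With ζ < α: ψ < λ < ε < χ < ζ < α.
Then α < θ extends the chain to θ.
With θ < γ: ψ < λ < ε < χ < ζ < α < θ < γ.
With γ < φ: ψ < λ < ε < χ < ζ < α < θ < γ < φ.
So ψ < φ; φ is the larger of the two.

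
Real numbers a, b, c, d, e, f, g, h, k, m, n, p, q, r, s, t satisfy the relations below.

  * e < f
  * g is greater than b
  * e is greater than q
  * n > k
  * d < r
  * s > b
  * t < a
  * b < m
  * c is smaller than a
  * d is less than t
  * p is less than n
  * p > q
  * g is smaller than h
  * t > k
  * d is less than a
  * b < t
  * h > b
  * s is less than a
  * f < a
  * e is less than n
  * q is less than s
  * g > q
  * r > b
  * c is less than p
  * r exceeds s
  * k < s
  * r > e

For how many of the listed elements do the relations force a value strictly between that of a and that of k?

2

Chaining upward from k reaches: s, n, r, t.
Chaining downward from a reaches: b, c, q, d, e, s, f, t.
Strictly between k and a are those in both lists: s, t — 2 elements.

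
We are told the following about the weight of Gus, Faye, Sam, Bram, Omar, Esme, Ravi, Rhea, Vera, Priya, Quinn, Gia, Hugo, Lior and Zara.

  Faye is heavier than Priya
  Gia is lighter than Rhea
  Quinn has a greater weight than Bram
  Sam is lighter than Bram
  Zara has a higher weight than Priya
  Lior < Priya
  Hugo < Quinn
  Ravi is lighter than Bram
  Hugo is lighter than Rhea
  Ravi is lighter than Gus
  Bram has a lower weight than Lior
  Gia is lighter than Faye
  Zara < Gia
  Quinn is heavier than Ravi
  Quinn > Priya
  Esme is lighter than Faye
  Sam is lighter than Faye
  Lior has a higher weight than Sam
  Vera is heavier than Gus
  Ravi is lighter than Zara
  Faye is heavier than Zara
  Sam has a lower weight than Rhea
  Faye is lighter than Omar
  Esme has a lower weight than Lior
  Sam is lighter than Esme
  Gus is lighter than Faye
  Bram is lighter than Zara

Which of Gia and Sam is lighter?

Sam < Esme and Esme < Lior give Sam < Lior.
With Lior < Priya: Sam < Esme < Lior < Priya.
With Priya < Zara: Sam < Esme < Lior < Priya < Zara.
Then Zara < Gia extends the chain to Gia.
So Sam < Gia; Sam is the lighter of the two.

Sam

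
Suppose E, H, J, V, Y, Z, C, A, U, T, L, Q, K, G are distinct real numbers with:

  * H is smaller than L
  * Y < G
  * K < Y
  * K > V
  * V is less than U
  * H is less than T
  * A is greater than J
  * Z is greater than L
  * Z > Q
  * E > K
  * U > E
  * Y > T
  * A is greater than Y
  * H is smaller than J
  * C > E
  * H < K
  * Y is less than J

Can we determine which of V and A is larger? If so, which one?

Following the relations from V: V < K < Y < J < A.
So A is larger.

A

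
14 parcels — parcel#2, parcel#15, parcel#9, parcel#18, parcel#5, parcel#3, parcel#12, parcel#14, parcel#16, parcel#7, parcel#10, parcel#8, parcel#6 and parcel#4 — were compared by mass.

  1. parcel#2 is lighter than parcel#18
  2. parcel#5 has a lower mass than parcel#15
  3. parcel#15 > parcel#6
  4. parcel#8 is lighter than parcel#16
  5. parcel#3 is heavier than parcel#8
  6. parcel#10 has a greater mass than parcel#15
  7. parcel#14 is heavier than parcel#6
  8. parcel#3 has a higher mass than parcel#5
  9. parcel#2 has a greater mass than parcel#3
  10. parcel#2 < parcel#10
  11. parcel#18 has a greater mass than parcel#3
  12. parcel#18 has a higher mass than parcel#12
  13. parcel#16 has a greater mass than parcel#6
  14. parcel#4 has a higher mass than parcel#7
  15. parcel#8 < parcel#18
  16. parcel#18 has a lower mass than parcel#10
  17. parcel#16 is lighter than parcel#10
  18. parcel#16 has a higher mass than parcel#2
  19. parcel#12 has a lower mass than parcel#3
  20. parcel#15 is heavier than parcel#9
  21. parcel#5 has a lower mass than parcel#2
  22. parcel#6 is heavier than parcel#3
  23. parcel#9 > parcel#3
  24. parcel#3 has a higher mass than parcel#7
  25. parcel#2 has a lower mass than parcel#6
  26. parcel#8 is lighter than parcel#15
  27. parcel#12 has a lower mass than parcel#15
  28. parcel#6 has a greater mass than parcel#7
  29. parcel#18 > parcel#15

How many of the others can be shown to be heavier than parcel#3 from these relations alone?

Directly above parcel#3: parcel#9, parcel#2, parcel#6, parcel#18.
One step further: parcel#15, parcel#16, parcel#14, parcel#10 (8 so far).
No other element is forced above parcel#3 by the given relations, so the count is 8.

8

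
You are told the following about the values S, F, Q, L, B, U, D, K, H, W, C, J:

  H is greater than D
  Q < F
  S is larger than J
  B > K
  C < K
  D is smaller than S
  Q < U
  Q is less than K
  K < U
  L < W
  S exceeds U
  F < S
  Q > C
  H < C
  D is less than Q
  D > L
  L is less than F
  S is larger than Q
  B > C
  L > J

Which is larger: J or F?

Chaining the given relations: J < L < D < H < C < Q < F.
So J < F; F is the larger of the two.

F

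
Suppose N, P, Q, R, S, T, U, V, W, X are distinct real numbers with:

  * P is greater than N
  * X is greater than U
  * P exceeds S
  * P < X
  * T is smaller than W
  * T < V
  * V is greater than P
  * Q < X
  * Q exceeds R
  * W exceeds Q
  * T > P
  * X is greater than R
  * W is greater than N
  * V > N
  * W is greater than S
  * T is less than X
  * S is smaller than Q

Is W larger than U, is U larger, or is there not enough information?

Following every chain through U: above U we get X.
W is not reached, and no chain runs the other way from W to U.
So the given relations leave the order of U and W undetermined.

undetermined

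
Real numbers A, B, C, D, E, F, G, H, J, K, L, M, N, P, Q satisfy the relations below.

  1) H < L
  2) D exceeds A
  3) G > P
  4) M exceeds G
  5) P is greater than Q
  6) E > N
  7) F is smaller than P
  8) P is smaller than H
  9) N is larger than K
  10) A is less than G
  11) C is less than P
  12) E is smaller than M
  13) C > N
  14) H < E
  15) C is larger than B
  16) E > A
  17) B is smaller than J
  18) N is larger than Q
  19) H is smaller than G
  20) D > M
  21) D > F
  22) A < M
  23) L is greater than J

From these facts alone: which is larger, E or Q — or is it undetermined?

Chaining the given relations: Q < N < C < P < H < E.
So E is larger.

E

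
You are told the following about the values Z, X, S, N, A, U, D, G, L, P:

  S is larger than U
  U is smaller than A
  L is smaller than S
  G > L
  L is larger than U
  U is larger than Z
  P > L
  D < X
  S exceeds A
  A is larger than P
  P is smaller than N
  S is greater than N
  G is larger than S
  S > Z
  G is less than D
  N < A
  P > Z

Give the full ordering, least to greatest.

Each adjacent pair is fixed by a given relation: Z < U; U < L; L < P; P < N; N < A; A < S; S < G; G < D; D < X. Chaining them end to end gives the full order.

Z < U < L < P < N < A < S < G < D < X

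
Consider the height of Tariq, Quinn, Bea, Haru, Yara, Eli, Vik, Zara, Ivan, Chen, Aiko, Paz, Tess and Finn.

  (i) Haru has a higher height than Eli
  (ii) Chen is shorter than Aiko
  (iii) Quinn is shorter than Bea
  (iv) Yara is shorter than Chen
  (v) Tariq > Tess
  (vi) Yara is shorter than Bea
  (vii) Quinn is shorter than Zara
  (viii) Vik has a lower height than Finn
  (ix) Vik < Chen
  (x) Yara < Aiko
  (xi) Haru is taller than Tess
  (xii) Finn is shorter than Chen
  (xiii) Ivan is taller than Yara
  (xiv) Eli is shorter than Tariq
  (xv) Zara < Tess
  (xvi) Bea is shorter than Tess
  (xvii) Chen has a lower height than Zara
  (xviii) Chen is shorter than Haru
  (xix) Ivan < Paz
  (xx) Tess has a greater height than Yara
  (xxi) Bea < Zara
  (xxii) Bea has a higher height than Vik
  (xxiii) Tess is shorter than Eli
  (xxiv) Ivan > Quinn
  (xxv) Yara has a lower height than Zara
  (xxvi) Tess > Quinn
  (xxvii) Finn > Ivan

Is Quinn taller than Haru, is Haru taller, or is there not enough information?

Chaining the given relations: Quinn < Ivan < Finn < Chen < Zara < Tess < Haru.
So Haru is taller.

Haru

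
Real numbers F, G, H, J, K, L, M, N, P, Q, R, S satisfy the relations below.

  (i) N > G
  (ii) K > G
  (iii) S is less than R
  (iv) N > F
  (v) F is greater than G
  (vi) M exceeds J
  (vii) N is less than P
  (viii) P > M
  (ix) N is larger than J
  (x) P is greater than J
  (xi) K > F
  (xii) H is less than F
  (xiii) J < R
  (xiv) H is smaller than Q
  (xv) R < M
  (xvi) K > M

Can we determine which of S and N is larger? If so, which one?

undetermined

Following every chain through S: above S we get R, M, K, P.
N is not reached, and no chain runs the other way from N to S.
So the given relations leave the order of S and N undetermined.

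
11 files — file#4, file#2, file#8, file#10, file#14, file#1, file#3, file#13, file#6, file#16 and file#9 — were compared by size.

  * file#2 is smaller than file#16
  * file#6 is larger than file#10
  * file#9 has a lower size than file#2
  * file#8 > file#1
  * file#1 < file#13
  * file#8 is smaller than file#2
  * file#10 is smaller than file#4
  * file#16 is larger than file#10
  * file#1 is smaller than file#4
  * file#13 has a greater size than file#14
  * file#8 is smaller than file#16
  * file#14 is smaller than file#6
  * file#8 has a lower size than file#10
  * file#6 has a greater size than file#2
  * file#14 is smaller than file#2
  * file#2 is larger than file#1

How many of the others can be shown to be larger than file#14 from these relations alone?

The elements the relations force above file#14 are file#13, file#2, file#16, file#6 — no chain reaches any other.
That is 4.

4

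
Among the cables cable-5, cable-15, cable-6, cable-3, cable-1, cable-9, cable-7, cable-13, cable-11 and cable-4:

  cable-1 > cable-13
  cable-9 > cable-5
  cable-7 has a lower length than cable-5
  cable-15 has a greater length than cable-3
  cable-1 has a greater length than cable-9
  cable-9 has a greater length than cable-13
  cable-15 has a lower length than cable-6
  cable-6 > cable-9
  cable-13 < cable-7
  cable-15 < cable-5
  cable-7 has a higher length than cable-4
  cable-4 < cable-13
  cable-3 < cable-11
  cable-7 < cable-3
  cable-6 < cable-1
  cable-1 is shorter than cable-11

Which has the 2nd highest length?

Chaining the given pairs: cable-4 < cable-13 < cable-7 < cable-3 < cable-15 < cable-5 < cable-9 < cable-6 < cable-1 < cable-11.
The 2nd largest is cable-1.

cable-1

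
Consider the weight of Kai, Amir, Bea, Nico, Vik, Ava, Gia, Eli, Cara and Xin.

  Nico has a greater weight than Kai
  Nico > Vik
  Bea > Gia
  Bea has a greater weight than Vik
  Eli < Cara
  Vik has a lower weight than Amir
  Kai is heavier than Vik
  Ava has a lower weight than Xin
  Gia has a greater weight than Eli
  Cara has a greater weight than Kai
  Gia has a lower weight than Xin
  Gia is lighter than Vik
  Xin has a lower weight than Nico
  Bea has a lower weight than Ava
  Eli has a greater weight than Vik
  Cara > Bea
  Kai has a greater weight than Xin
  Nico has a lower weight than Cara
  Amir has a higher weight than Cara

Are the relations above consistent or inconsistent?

inconsistent

Chaining the given relations yields Eli < Gia < Vik, so Eli < Vik. But one relation states Vik < Eli. These cannot both hold.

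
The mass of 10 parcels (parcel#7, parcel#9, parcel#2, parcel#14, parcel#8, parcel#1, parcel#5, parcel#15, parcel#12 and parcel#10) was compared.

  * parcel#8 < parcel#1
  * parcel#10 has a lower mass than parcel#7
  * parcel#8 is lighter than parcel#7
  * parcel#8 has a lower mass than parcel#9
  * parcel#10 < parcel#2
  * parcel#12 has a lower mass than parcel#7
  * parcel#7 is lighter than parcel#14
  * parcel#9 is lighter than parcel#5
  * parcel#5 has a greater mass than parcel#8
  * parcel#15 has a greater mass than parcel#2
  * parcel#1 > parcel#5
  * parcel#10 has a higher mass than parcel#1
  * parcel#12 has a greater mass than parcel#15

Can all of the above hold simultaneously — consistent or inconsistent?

The single ordering parcel#8 < parcel#9 < parcel#5 < parcel#1 < parcel#10 < parcel#2 < parcel#15 < parcel#12 < parcel#7 < parcel#14 satisfies every listed relation, so no contradiction arises.

consistent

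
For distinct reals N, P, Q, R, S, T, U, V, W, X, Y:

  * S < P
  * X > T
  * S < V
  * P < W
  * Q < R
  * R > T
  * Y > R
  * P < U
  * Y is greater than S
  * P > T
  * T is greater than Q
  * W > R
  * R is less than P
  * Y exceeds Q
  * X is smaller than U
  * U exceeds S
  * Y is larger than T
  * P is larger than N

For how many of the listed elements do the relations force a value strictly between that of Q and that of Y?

2

The relations place Q below Y. An element lies strictly between them when it is forced above Q and also forced below Y.
Above Q: {T, X, R, P, W, U}. Below Y: {T, R, S}.
Intersection: {T, R} — 2.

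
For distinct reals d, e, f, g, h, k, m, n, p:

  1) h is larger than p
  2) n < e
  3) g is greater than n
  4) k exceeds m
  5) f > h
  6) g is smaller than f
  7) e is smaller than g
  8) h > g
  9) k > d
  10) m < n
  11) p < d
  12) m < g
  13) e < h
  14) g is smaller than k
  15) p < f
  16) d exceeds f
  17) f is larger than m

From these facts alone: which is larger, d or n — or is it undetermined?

n < e and e < g give n < g.
Then g < f extends the chain to f.
With f < d: n < e < g < f < d.
So d is larger.

d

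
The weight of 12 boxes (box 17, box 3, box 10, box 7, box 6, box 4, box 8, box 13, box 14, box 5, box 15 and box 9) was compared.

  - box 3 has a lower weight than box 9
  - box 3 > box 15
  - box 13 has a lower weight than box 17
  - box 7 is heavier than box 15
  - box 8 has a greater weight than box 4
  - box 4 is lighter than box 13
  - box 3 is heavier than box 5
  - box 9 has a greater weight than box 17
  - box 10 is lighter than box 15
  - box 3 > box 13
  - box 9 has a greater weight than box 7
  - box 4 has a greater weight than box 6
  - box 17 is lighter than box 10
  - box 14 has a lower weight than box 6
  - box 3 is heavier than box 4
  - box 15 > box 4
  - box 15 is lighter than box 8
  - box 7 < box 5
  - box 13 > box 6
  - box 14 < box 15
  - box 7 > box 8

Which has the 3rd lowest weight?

box 4

Chaining the given pairs: box 14 < box 6 < box 4 < box 13 < box 17 < box 10 < box 15 < box 8 < box 7 < box 5 < box 3 < box 9.
The 3rd smallest is box 4.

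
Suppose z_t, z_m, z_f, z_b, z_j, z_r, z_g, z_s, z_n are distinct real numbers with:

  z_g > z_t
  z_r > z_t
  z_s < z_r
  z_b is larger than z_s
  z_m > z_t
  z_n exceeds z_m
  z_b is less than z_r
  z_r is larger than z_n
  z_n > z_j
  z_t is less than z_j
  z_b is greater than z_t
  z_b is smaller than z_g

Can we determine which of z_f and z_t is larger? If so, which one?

undetermined

Following every chain through z_f: nothing is chained to z_f.
z_t is not reached, and no chain runs the other way from z_t to z_f.
So the given relations leave the order of z_f and z_t undetermined.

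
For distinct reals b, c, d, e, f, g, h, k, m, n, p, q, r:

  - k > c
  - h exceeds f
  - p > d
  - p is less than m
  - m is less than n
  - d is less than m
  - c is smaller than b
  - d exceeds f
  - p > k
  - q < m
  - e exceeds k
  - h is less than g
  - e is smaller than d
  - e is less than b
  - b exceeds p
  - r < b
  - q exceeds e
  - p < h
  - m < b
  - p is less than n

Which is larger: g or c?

The relevant relations are c < k; k < e; e < d; d < p; p < h; h < g.
Chaining these gives c < k < e < d < p < h < g.
So c < g; g is the larger of the two.

g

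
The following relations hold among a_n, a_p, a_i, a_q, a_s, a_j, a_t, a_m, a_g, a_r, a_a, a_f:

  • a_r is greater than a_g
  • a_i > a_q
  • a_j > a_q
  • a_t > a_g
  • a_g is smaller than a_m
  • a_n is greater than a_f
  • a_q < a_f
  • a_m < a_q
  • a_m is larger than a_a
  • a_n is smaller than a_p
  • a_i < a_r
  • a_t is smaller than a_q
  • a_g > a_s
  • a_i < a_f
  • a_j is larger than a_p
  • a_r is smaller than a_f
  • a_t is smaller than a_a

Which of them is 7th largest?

a_q

Piecing the relations together gives one ordering: a_s < a_g < a_t < a_a < a_m < a_q < a_i < a_r < a_f < a_n < a_p < a_j.
The 7th largest is a_q.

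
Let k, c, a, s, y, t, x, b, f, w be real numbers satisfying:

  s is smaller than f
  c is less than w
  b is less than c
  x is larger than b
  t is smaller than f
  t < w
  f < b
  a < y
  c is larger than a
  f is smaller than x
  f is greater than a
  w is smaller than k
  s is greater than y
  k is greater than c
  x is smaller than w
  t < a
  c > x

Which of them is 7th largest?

Piecing the relations together gives one ordering: t < a < y < s < f < b < x < c < w < k.
Counting 7 from the largest end gives s.

s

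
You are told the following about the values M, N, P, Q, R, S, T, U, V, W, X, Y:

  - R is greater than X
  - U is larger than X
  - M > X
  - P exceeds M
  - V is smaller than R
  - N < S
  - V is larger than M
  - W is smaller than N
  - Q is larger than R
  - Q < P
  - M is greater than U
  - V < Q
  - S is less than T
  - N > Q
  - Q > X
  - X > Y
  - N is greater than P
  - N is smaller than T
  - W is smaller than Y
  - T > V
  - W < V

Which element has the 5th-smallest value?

M

Piecing the relations together gives one ordering: W < Y < X < U < M < V < R < Q < P < N < S < T.
Counting 5 from the smallest end gives M.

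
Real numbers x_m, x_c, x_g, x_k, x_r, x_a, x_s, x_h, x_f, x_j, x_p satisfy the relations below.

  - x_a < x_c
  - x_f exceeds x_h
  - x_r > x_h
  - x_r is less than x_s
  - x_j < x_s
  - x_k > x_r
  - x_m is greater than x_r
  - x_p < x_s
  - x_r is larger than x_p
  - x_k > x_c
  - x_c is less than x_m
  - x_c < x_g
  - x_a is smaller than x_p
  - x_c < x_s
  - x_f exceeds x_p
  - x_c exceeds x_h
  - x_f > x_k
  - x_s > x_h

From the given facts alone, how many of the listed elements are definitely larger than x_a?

8

Directly above x_a: x_p, x_c.
One step further: x_r, x_g, x_m, x_s, x_k, x_f (8 so far).
Nothing else is reachable above x_a; 8 in all.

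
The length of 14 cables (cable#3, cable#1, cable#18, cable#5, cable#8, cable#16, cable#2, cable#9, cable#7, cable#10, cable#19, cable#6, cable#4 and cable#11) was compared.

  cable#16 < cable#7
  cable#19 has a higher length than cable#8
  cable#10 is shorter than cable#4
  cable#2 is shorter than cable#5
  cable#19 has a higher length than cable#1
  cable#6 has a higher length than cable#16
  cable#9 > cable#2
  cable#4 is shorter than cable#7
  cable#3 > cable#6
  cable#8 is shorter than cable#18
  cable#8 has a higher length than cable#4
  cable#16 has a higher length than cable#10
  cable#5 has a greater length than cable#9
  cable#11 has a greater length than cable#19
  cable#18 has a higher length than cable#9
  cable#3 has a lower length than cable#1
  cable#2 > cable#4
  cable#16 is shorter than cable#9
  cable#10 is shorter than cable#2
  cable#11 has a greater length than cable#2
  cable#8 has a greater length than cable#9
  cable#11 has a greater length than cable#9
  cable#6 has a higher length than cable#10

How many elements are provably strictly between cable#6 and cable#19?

Chaining upward from cable#6 reaches: cable#3, cable#1, cable#11.
Chaining downward from cable#19 reaches: cable#10, cable#4, cable#16, cable#2, cable#3, cable#1, cable#9, cable#8.
Strictly between cable#6 and cable#19 are those in both lists: cable#3, cable#1 — 2 elements.

2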